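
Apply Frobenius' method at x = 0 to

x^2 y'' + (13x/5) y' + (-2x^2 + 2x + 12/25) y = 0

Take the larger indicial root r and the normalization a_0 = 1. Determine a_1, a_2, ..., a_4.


Write in Frobenius form y'' + (p(x)/x) y' + (q(x)/x^2) y = 0:
  p(x) = 13/5,  q(x) = -2x^2 + 2x + 12/25.
Indicial equation: r(r-1) + (13/5) r + (12/25) = 0 -> roots r_1 = -2/5, r_2 = -6/5.
Take r = r_1 = -2/5. Let y(x) = x^r sum_{n>=0} a_n x^n with a_0 = 1.
Substitute y = x^r sum a_n x^n and match x^{r+n}. The recurrence is
  D(n) a_n + 2 a_{n-1} - 2 a_{n-2} = 0,  where D(n) = (r+n)(r+n-1) + (13/5)(r+n) + (12/25).
  a_n = [-2 a_{n-1} + 2 a_{n-2}] / D(n).
Since the indicial polynomial factors as (r - r_1)(r - r_2), D(n) = (r_1 + n - r_1)(r_1 + n - r_2) = n(n + 4/5).
Evaluating step by step (a_0 = 1):
  n = 1: D(1) = 1(1 + 4/5) = 9/5; numerator = -2(1) = -2; a_1 = (-2)/(9/5) = -10/9
  n = 2: D(2) = 2(2 + 4/5) = 28/5; numerator = -2(-10/9) + 2(1) = 38/9; a_2 = (38/9)/(28/5) = 95/126
  n = 3: D(3) = 3(3 + 4/5) = 57/5; numerator = -2(95/126) + 2(-10/9) = -235/63; a_3 = (-235/63)/(57/5) = -1175/3591
  n = 4: D(4) = 4(4 + 4/5) = 96/5; numerator = -2(-1175/3591) + 2(95/126) = 7765/3591; a_4 = (7765/3591)/(96/5) = 38825/344736

r = -2/5; a_0 = 1; a_1 = -10/9; a_2 = 95/126; a_3 = -1175/3591; a_4 = 38825/344736


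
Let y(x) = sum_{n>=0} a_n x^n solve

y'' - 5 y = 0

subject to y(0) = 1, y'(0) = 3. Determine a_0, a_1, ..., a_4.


Ansatz: y(x) = sum_{n>=0} a_n x^n, so y'(x) = sum_{n>=1} n a_n x^(n-1) and y''(x) = sum_{n>=2} n(n-1) a_n x^(n-2).
Substitute into P(x) y'' + Q(x) y' + R(x) y = 0 with P(x) = 1, Q(x) = 0, R(x) = -5, and match powers of x.
Initial conditions: a_0 = 1, a_1 = 3.
Setting the coefficient of each power of x to zero and solving order by order (substituting the coefficients already found):
  x^0: 2 a_2 - 5 a_0 = 0  ->  2 a_2 = 5 a_0 = 5  ->  a_2 = 5/2
  x^1: 6 a_3 - 5 a_1 = 0  ->  6 a_3 = 5 a_1 = 15  ->  a_3 = 5/2
  x^2: 12 a_4 - 5 a_2 = 0  ->  12 a_4 = 5 a_2 = 25/2  ->  a_4 = 25/24
Truncated series: y(x) = 1 + 3 x + (5/2) x^2 + (5/2) x^3 + (25/24) x^4 + O(x^5).

a_0 = 1; a_1 = 3; a_2 = 5/2; a_3 = 5/2; a_4 = 25/24


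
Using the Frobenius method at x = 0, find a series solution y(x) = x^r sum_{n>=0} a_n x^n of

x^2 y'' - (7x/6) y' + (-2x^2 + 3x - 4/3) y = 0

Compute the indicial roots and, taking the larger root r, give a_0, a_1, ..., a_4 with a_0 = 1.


Write in Frobenius form y'' + (p(x)/x) y' + (q(x)/x^2) y = 0:
  p(x) = -7/6,  q(x) = -2x^2 + 3x - 4/3.
Indicial equation: r(r-1) + (-7/6) r + (-4/3) = 0 -> roots r_1 = 8/3, r_2 = -1/2.
Take r = r_1 = 8/3. Let y(x) = x^r sum_{n>=0} a_n x^n with a_0 = 1.
Substitute y = x^r sum a_n x^n and match x^{r+n}. The recurrence is
  D(n) a_n + 3 a_{n-1} - 2 a_{n-2} = 0,  where D(n) = (r+n)(r+n-1) + (-7/6)(r+n) + (-4/3).
  a_n = [-3 a_{n-1} + 2 a_{n-2}] / D(n).
Since the indicial polynomial factors as (r - r_1)(r - r_2), D(n) = (r_1 + n - r_1)(r_1 + n - r_2) = n(n + 19/6).
Evaluating step by step (a_0 = 1):
  n = 1: D(1) = 1(1 + 19/6) = 25/6; numerator = -3(1) = -3; a_1 = (-3)/(25/6) = -18/25
  n = 2: D(2) = 2(2 + 19/6) = 31/3; numerator = -3(-18/25) + 2(1) = 104/25; a_2 = (104/25)/(31/3) = 312/775
  n = 3: D(3) = 3(3 + 19/6) = 37/2; numerator = -3(312/775) + 2(-18/25) = -2052/775; a_3 = (-2052/775)/(37/2) = -4104/28675
  n = 4: D(4) = 4(4 + 19/6) = 86/3; numerator = -3(-4104/28675) + 2(312/775) = 1416/1147; a_4 = (1416/1147)/(86/3) = 2124/49321

r = 8/3; a_0 = 1; a_1 = -18/25; a_2 = 312/775; a_3 = -4104/28675; a_4 = 2124/49321


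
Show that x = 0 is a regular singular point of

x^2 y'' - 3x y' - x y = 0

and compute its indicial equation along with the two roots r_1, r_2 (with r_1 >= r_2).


Divide by x^2 to reach normal form y'' + P_1(x) y' + P_2(x) y = 0 with P_1(x) = -3/x and P_2(x) = -1/x.
x = 0 is a singular point because the y'-coefficient -3/x has a pole at x = 0 and the y-coefficient -1/x has a pole at x = 0.
It is a regular singular point because x P_1(x) = p(x) = -3 and x^2 P_2(x) = q(x) = -x are polynomials, hence analytic at x = 0.
p(0) = -3,  q(0) = 0.
Indicial equation: r(r-1) + p(0) r + q(0) = 0, i.e. r^2 + (p(0) - 1) r + q(0) = 0, i.e. r^2 - 4 r = 0.
Discriminant: (-4)^2 - 4(0) = 16, so r = (4 ± 4)/2.
Solving: r_1 = 4, r_2 = 0.

indicial: r^2 - 4 r = 0; roots r_1 = 4, r_2 = 0


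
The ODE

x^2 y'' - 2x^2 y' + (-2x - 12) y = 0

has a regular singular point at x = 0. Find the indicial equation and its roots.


Divide by x^2 to reach normal form y'' + P_1(x) y' + P_2(x) y = 0 with P_1(x) = -2 and P_2(x) = -2/x - 12/x^2.
x = 0 is a singular point because the y-coefficient -2/x - 12/x^2 has a pole at x = 0.
It is a regular singular point because x P_1(x) = p(x) = -2x and x^2 P_2(x) = q(x) = -2x - 12 are polynomials, hence analytic at x = 0.
p(0) = 0,  q(0) = -12.
Indicial equation: r(r-1) + p(0) r + q(0) = 0, i.e. r^2 + (p(0) - 1) r + q(0) = 0, i.e. r^2 - 1 r - 12 = 0.
Discriminant: (-1)^2 - 4(-12) = 49, so r = (1 ± 7)/2.
Solving: r_1 = 4, r_2 = -3.

indicial: r^2 - 1 r - 12 = 0; roots r_1 = 4, r_2 = -3


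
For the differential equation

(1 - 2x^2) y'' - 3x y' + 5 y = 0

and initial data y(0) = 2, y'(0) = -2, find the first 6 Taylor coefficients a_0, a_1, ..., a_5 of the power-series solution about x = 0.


Ansatz: y(x) = sum_{n>=0} a_n x^n, so y'(x) = sum_{n>=1} n a_n x^(n-1) and y''(x) = sum_{n>=2} n(n-1) a_n x^(n-2).
Substitute into P(x) y'' + Q(x) y' + R(x) y = 0 with P(x) = 1 - 2x^2, Q(x) = -3x, R(x) = 5, and match powers of x.
Initial conditions: a_0 = 2, a_1 = -2.
Setting the coefficient of each power of x to zero and solving order by order (substituting the coefficients already found):
  x^0: 2 a_2 + 5 a_0 = 0  ->  2 a_2 = -5 a_0 = -10  ->  a_2 = -5
  x^1: 6 a_3 + 2 a_1 = 0  ->  6 a_3 = -2 a_1 = 4  ->  a_3 = 2/3
  x^2: 12 a_4 - 5 a_2 = 0  ->  12 a_4 = 5 a_2 = -25  ->  a_4 = -25/12
  x^3: 20 a_5 - 16 a_3 = 0  ->  20 a_5 = 16 a_3 = 32/3  ->  a_5 = 8/15
Truncated series: y(x) = 2 - 2 x - 5 x^2 + (2/3) x^3 - (25/12) x^4 + (8/15) x^5 + O(x^6).

a_0 = 2; a_1 = -2; a_2 = -5; a_3 = 2/3; a_4 = -25/12; a_5 = 8/15


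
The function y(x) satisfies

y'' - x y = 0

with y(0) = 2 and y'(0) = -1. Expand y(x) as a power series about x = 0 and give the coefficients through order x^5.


Ansatz: y(x) = sum_{n>=0} a_n x^n, so y'(x) = sum_{n>=1} n a_n x^(n-1) and y''(x) = sum_{n>=2} n(n-1) a_n x^(n-2).
Substitute into P(x) y'' + Q(x) y' + R(x) y = 0 with P(x) = 1, Q(x) = 0, R(x) = -x, and match powers of x.
Initial conditions: a_0 = 2, a_1 = -1.
Setting the coefficient of each power of x to zero and solving order by order (substituting the coefficients already found):
  x^0: 2 a_2 = 0  ->  a_2 = 0
  x^1: 6 a_3 - a_0 = 0  ->  6 a_3 = a_0 = 2  ->  a_3 = 1/3
  x^2: 12 a_4 - a_1 = 0  ->  12 a_4 = a_1 = -1  ->  a_4 = -1/12
  x^3: 20 a_5 - a_2 = 0  ->  20 a_5 = a_2 = 0  ->  a_5 = 0
Truncated series: y(x) = 2 - x + (1/3) x^3 - (1/12) x^4 + O(x^6).

a_0 = 2; a_1 = -1; a_2 = 0; a_3 = 1/3; a_4 = -1/12; a_5 = 0


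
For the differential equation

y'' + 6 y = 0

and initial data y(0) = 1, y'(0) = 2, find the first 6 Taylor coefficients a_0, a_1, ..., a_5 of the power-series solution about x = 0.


Ansatz: y(x) = sum_{n>=0} a_n x^n, so y'(x) = sum_{n>=1} n a_n x^(n-1) and y''(x) = sum_{n>=2} n(n-1) a_n x^(n-2).
Substitute into P(x) y'' + Q(x) y' + R(x) y = 0 with P(x) = 1, Q(x) = 0, R(x) = 6, and match powers of x.
Initial conditions: a_0 = 1, a_1 = 2.
Setting the coefficient of each power of x to zero and solving order by order (substituting the coefficients already found):
  x^0: 2 a_2 + 6 a_0 = 0  ->  2 a_2 = -6 a_0 = -6  ->  a_2 = -3
  x^1: 6 a_3 + 6 a_1 = 0  ->  6 a_3 = -6 a_1 = -12  ->  a_3 = -2
  x^2: 12 a_4 + 6 a_2 = 0  ->  12 a_4 = -6 a_2 = 18  ->  a_4 = 3/2
  x^3: 20 a_5 + 6 a_3 = 0  ->  20 a_5 = -6 a_3 = 12  ->  a_5 = 3/5
Truncated series: y(x) = 1 + 2 x - 3 x^2 - 2 x^3 + (3/2) x^4 + (3/5) x^5 + O(x^6).

a_0 = 1; a_1 = 2; a_2 = -3; a_3 = -2; a_4 = 3/2; a_5 = 3/5


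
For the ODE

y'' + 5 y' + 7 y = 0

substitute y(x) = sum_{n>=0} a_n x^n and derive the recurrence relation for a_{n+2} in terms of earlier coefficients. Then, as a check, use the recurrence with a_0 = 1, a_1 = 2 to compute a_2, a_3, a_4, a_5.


Substitute y = sum_n a_n x^n.
y''(x) has coefficient (n+2)(n+1) a_{n+2} at x^n;
5 y'(x) has coefficient 5 (n+1) a_{n+1} at x^n;
7 y(x) has coefficient 7 a_n at x^n.
Matching x^n: (n+2)(n+1) a_{n+2} + 5 (n+1) a_{n+1} + 7 a_n = 0.
Thus a_{n+2} = [-5 (n+1) a_{n+1} - 7 a_n] / ((n+1)(n+2)).

Check with a_0 = 1, a_1 = 2 (apply the recurrence for n = 0, 1, 2, 3): a_0 = 1, a_1 = 2, a_2 = -17/2, a_3 = 71/6, a_4 = -59/6, a_5 = 683/120.

a_(n+2) = [-5 (n+1) a_(n+1) - 7 a_n] / ((n+1)(n+2)); check: a_0 = 1, a_1 = 2, a_2 = -17/2, a_3 = 71/6, a_4 = -59/6, a_5 = 683/120


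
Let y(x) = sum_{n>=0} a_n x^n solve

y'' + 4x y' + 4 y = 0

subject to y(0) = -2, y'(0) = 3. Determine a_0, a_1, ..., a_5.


Ansatz: y(x) = sum_{n>=0} a_n x^n, so y'(x) = sum_{n>=1} n a_n x^(n-1) and y''(x) = sum_{n>=2} n(n-1) a_n x^(n-2).
Substitute into P(x) y'' + Q(x) y' + R(x) y = 0 with P(x) = 1, Q(x) = 4x, R(x) = 4, and match powers of x.
Initial conditions: a_0 = -2, a_1 = 3.
Setting the coefficient of each power of x to zero and solving order by order (substituting the coefficients already found):
  x^0: 2 a_2 + 4 a_0 = 0  ->  2 a_2 = -4 a_0 = 8  ->  a_2 = 4
  x^1: 6 a_3 + 8 a_1 = 0  ->  6 a_3 = -8 a_1 = -24  ->  a_3 = -4
  x^2: 12 a_4 + 12 a_2 = 0  ->  12 a_4 = -12 a_2 = -48  ->  a_4 = -4
  x^3: 20 a_5 + 16 a_3 = 0  ->  20 a_5 = -16 a_3 = 64  ->  a_5 = 16/5
Truncated series: y(x) = -2 + 3 x + 4 x^2 - 4 x^3 - 4 x^4 + (16/5) x^5 + O(x^6).

a_0 = -2; a_1 = 3; a_2 = 4; a_3 = -4; a_4 = -4; a_5 = 16/5


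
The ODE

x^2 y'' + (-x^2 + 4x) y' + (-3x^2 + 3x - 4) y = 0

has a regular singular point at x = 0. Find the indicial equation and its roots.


Divide by x^2 to reach normal form y'' + P_1(x) y' + P_2(x) y = 0 with P_1(x) = -1 + 4/x and P_2(x) = -3 + 3/x - 4/x^2.
x = 0 is a singular point because the y'-coefficient -1 + 4/x has a pole at x = 0 and the y-coefficient -3 + 3/x - 4/x^2 has a pole at x = 0.
It is a regular singular point because x P_1(x) = p(x) = 4 - x and x^2 P_2(x) = q(x) = -3x^2 + 3x - 4 are polynomials, hence analytic at x = 0.
p(0) = 4,  q(0) = -4.
Indicial equation: r(r-1) + p(0) r + q(0) = 0, i.e. r^2 + (p(0) - 1) r + q(0) = 0, i.e. r^2 + 3 r - 4 = 0.
Discriminant: (3)^2 - 4(-4) = 25, so r = (-3 ± 5)/2.
Solving: r_1 = 1, r_2 = -4.

indicial: r^2 + 3 r - 4 = 0; roots r_1 = 1, r_2 = -4


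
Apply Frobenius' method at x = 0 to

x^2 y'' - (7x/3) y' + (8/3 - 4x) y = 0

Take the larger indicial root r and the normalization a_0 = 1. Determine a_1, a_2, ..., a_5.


Write in Frobenius form y'' + (p(x)/x) y' + (q(x)/x^2) y = 0:
  p(x) = -7/3,  q(x) = 8/3 - 4x.
Indicial equation: r(r-1) + (-7/3) r + (8/3) = 0 -> roots r_1 = 2, r_2 = 4/3.
Take r = r_1 = 2. Let y(x) = x^r sum_{n>=0} a_n x^n with a_0 = 1.
Substitute y = x^r sum a_n x^n and match x^{r+n}. The recurrence is
  D(n) a_n - 4 a_{n-1} = 0,  where D(n) = (r+n)(r+n-1) + (-7/3)(r+n) + (8/3).
  a_n = 4 / D(n) * a_{n-1}.
Since the indicial polynomial factors as (r - r_1)(r - r_2), D(n) = (r_1 + n - r_1)(r_1 + n - r_2) = n(n + 2/3).
Evaluating step by step (a_0 = 1):
  n = 1: D(1) = 1(1 + 2/3) = 5/3; numerator = 4(1) = 4; a_1 = (4)/(5/3) = 12/5
  n = 2: D(2) = 2(2 + 2/3) = 16/3; numerator = 4(12/5) = 48/5; a_2 = (48/5)/(16/3) = 9/5
  n = 3: D(3) = 3(3 + 2/3) = 11; numerator = 4(9/5) = 36/5; a_3 = (36/5)/(11) = 36/55
  n = 4: D(4) = 4(4 + 2/3) = 56/3; numerator = 4(36/55) = 144/55; a_4 = (144/55)/(56/3) = 54/385
  n = 5: D(5) = 5(5 + 2/3) = 85/3; numerator = 4(54/385) = 216/385; a_5 = (216/385)/(85/3) = 648/32725

r = 2; a_0 = 1; a_1 = 12/5; a_2 = 9/5; a_3 = 36/55; a_4 = 54/385; a_5 = 648/32725


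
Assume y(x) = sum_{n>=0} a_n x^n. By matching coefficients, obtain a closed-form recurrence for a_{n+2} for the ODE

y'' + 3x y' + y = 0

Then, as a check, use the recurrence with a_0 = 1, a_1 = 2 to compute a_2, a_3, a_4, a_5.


Substitute y = sum_n a_n x^n.
y''(x) has coefficient (n+2)(n+1) a_{n+2} at x^n;
3 x y'(x) has coefficient 3 n a_n at x^n (shift);
y(x) has coefficient 1 a_n at x^n.
Matching x^n: (n+2)(n+1) a_{n+2} + (3n + 1) a_n = 0.
Thus a_{n+2} = (-3n - 1) / ((n+1)(n+2)) * a_n.

Check with a_0 = 1, a_1 = 2 (apply the recurrence for n = 0, 1, 2, 3): a_0 = 1, a_1 = 2, a_2 = -1/2, a_3 = -4/3, a_4 = 7/24, a_5 = 2/3.

a_(n+2) = (-3n - 1) / ((n+1)(n+2)) * a_n; check: a_0 = 1, a_1 = 2, a_2 = -1/2, a_3 = -4/3, a_4 = 7/24, a_5 = 2/3


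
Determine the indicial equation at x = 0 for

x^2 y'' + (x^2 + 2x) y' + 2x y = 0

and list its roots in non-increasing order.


Divide by x^2 to reach normal form y'' + P_1(x) y' + P_2(x) y = 0 with P_1(x) = 1 + 2/x and P_2(x) = 2/x.
x = 0 is a singular point because the y'-coefficient 1 + 2/x has a pole at x = 0 and the y-coefficient 2/x has a pole at x = 0.
It is a regular singular point because x P_1(x) = p(x) = x + 2 and x^2 P_2(x) = q(x) = 2x are polynomials, hence analytic at x = 0.
p(0) = 2,  q(0) = 0.
Indicial equation: r(r-1) + p(0) r + q(0) = 0, i.e. r^2 + (p(0) - 1) r + q(0) = 0, i.e. r^2 + 1 r = 0.
Discriminant: (1)^2 - 4(0) = 1, so r = (-1 ± 1)/2.
Solving: r_1 = 0, r_2 = -1.

indicial: r^2 + 1 r = 0; roots r_1 = 0, r_2 = -1


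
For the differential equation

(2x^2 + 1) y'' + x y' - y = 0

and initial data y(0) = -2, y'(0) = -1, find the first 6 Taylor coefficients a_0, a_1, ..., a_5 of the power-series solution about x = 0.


Ansatz: y(x) = sum_{n>=0} a_n x^n, so y'(x) = sum_{n>=1} n a_n x^(n-1) and y''(x) = sum_{n>=2} n(n-1) a_n x^(n-2).
Substitute into P(x) y'' + Q(x) y' + R(x) y = 0 with P(x) = 2x^2 + 1, Q(x) = x, R(x) = -1, and match powers of x.
Initial conditions: a_0 = -2, a_1 = -1.
Setting the coefficient of each power of x to zero and solving order by order (substituting the coefficients already found):
  x^0: 2 a_2 - a_0 = 0  ->  2 a_2 = a_0 = -2  ->  a_2 = -1
  x^1: 6 a_3 = 0  ->  a_3 = 0
  x^2: 12 a_4 + 5 a_2 = 0  ->  12 a_4 = -5 a_2 = 5  ->  a_4 = 5/12
  x^3: 20 a_5 + 14 a_3 = 0  ->  20 a_5 = -14 a_3 = 0  ->  a_5 = 0
Truncated series: y(x) = -2 - x - x^2 + (5/12) x^4 + O(x^6).

a_0 = -2; a_1 = -1; a_2 = -1; a_3 = 0; a_4 = 5/12; a_5 = 0


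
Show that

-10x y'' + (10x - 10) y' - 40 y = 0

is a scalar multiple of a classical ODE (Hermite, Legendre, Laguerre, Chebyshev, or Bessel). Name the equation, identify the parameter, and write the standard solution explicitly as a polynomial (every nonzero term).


All three coefficients share the factor -10; dividing through by -10 gives  x y'' + (1 - x) y' + 4 y = 0.
This matches the Laguerre equation x y'' + (1 - x) y' + n y = 0 with n = 4; the polynomial solution is L_4(x).
With y = sum_k a_k x^k, matching x^k gives (k+1)k a_{k+1} + (k+1) a_{k+1} - k a_k + n a_k = 0, i.e. (k+1)^2 a_{k+1} = (k - n) a_k = (k - 4) a_k. The right side vanishes at k = 4, so the series terminates at degree 4.
Standard normalization L_n(0) = 1 gives a_0 = 1. Work upward with a_{k+1} = (k - 4) a_k / (k+1)^2:
  a_1 = (0 - 4)(1) / 1^2 = -4/1 = -4
  a_2 = (1 - 4)(-4) / 2^2 = 12/4 = 3
  a_3 = (2 - 4)(3) / 3^2 = -6/9 = -2/3
  a_4 = (3 - 4)(-2/3) / 4^2 = (2/3)/16 = 1/24
Hence L_4(x) = x^4/24 - 2 x^3/3 + 3 x^2 - 4 x + 1.

L_4(x); series = x^4/24 - 2 x^3/3 + 3 x^2 - 4 x + 1


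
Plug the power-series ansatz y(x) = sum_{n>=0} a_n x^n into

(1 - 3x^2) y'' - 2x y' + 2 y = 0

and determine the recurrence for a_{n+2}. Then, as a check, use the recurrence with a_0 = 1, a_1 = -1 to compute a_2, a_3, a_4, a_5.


Substitute y = sum_n a_n x^n.
(1 - 3 x^2) y'' contributes (n+2)(n+1) a_{n+2} - 3 n(n-1) a_n at x^n.
-2 x y'(x) contributes -2 n a_n at x^n.
2 y(x) contributes 2 a_n at x^n.
Matching x^n: (n+2)(n+1) a_{n+2} + (-3 n(n-1) - 2 n + 2) a_n = 0.
Thus a_{n+2} = (3 n(n-1) + 2 n - 2) / ((n+1)(n+2)) * a_n.

Check with a_0 = 1, a_1 = -1 (apply the recurrence for n = 0, 1, 2, 3): a_0 = 1, a_1 = -1, a_2 = -1, a_3 = 0, a_4 = -2/3, a_5 = 0.

a_(n+2) = (3 n(n-1) + 2 n - 2) / ((n+1)(n+2)) * a_n; check: a_0 = 1, a_1 = -1, a_2 = -1, a_3 = 0, a_4 = -2/3, a_5 = 0


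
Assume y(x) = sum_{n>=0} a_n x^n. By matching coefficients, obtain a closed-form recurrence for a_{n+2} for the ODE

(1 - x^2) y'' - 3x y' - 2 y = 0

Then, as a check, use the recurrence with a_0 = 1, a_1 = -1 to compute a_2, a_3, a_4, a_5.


Substitute y = sum_n a_n x^n.
(1 - 1 x^2) y'' contributes (n+2)(n+1) a_{n+2} - n(n-1) a_n at x^n.
-3 x y'(x) contributes -3 n a_n at x^n.
-2 y(x) contributes -2 a_n at x^n.
Matching x^n: (n+2)(n+1) a_{n+2} + (-n(n-1) - 3 n - 2) a_n = 0.
Thus a_{n+2} = (n(n-1) + 3 n + 2) / ((n+1)(n+2)) * a_n.

Check with a_0 = 1, a_1 = -1 (apply the recurrence for n = 0, 1, 2, 3): a_0 = 1, a_1 = -1, a_2 = 1, a_3 = -5/6, a_4 = 5/6, a_5 = -17/24.

a_(n+2) = (n(n-1) + 3 n + 2) / ((n+1)(n+2)) * a_n; check: a_0 = 1, a_1 = -1, a_2 = 1, a_3 = -5/6, a_4 = 5/6, a_5 = -17/24


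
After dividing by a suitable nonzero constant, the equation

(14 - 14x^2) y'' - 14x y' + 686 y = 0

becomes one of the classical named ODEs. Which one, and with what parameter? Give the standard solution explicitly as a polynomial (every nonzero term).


All three coefficients share the factor 14; dividing through by 14 gives  (1 - x^2) y'' - x y' + 49 y = 0.
This matches the Chebyshev equation (1 - x^2) y'' - x y' + n^2 y = 0 (note the -x y' term, not -2x y') with n^2 = 49, so n = 7; the polynomial solution is T_7(x).
With y = sum_k a_k x^k, matching x^k gives (k+2)(k+1) a_{k+2} = (k^2 - n^2) a_k = (k - 7)(k + 7) a_k. The right side vanishes at k = 7, so the series with the parity of 7 terminates at degree 7.
Standard normalization: leading coefficient of T_n is 2^(n-1), so a_7 = 2^6 = 64. Work downward with a_k = (k+1)(k+2) a_{k+2} / ((k - 7)(k + 7)):
  a_5 = (6)(7)(64) / ((5 - 7)(5 + 7)) = 2688/(-24) = -112
  a_3 = (4)(5)(-112) / ((3 - 7)(3 + 7)) = -2240/(-40) = 56
  a_1 = (2)(3)(56) / ((1 - 7)(1 + 7)) = 336/(-48) = -7
Hence T_7(x) = 64 x^7 - 112 x^5 + 56 x^3 - 7 x.

T_7(x); series = 64 x^7 - 112 x^5 + 56 x^3 - 7 x


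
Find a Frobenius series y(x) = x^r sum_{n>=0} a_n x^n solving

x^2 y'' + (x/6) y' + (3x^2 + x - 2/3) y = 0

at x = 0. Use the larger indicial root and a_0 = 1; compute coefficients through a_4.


Write in Frobenius form y'' + (p(x)/x) y' + (q(x)/x^2) y = 0:
  p(x) = 1/6,  q(x) = 3x^2 + x - 2/3.
Indicial equation: r(r-1) + (1/6) r + (-2/3) = 0 -> roots r_1 = 4/3, r_2 = -1/2.
Take r = r_1 = 4/3. Let y(x) = x^r sum_{n>=0} a_n x^n with a_0 = 1.
Substitute y = x^r sum a_n x^n and match x^{r+n}. The recurrence is
  D(n) a_n + 1 a_{n-1} + 3 a_{n-2} = 0,  where D(n) = (r+n)(r+n-1) + (1/6)(r+n) + (-2/3).
  a_n = [-1 a_{n-1} - 3 a_{n-2}] / D(n).
Since the indicial polynomial factors as (r - r_1)(r - r_2), D(n) = (r_1 + n - r_1)(r_1 + n - r_2) = n(n + 11/6).
Evaluating step by step (a_0 = 1):
  n = 1: D(1) = 1(1 + 11/6) = 17/6; numerator = -1(1) = -1; a_1 = (-1)/(17/6) = -6/17
  n = 2: D(2) = 2(2 + 11/6) = 23/3; numerator = -1(-6/17) - 3(1) = -45/17; a_2 = (-45/17)/(23/3) = -135/391
  n = 3: D(3) = 3(3 + 11/6) = 29/2; numerator = -1(-135/391) - 3(-6/17) = 549/391; a_3 = (549/391)/(29/2) = 1098/11339
  n = 4: D(4) = 4(4 + 11/6) = 70/3; numerator = -1(1098/11339) - 3(-135/391) = 10647/11339; a_4 = (10647/11339)/(70/3) = 4563/113390

r = 4/3; a_0 = 1; a_1 = -6/17; a_2 = -135/391; a_3 = 1098/11339; a_4 = 4563/113390


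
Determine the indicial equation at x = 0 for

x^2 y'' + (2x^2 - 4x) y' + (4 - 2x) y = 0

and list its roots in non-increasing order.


Divide by x^2 to reach normal form y'' + P_1(x) y' + P_2(x) y = 0 with P_1(x) = 2 - 4/x and P_2(x) = -2/x + 4/x^2.
x = 0 is a singular point because the y'-coefficient 2 - 4/x has a pole at x = 0 and the y-coefficient -2/x + 4/x^2 has a pole at x = 0.
It is a regular singular point because x P_1(x) = p(x) = 2x - 4 and x^2 P_2(x) = q(x) = 4 - 2x are polynomials, hence analytic at x = 0.
p(0) = -4,  q(0) = 4.
Indicial equation: r(r-1) + p(0) r + q(0) = 0, i.e. r^2 + (p(0) - 1) r + q(0) = 0, i.e. r^2 - 5 r + 4 = 0.
Discriminant: (-5)^2 - 4(4) = 9, so r = (5 ± 3)/2.
Solving: r_1 = 4, r_2 = 1.

indicial: r^2 - 5 r + 4 = 0; roots r_1 = 4, r_2 = 1


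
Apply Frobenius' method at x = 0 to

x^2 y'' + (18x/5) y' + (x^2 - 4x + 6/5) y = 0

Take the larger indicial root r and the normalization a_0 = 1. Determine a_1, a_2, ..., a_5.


Write in Frobenius form y'' + (p(x)/x) y' + (q(x)/x^2) y = 0:
  p(x) = 18/5,  q(x) = x^2 - 4x + 6/5.
Indicial equation: r(r-1) + (18/5) r + (6/5) = 0 -> roots r_1 = -3/5, r_2 = -2.
Take r = r_1 = -3/5. Let y(x) = x^r sum_{n>=0} a_n x^n with a_0 = 1.
Substitute y = x^r sum a_n x^n and match x^{r+n}. The recurrence is
  D(n) a_n - 4 a_{n-1} + 1 a_{n-2} = 0,  where D(n) = (r+n)(r+n-1) + (18/5)(r+n) + (6/5).
  a_n = [4 a_{n-1} - 1 a_{n-2}] / D(n).
Since the indicial polynomial factors as (r - r_1)(r - r_2), D(n) = (r_1 + n - r_1)(r_1 + n - r_2) = n(n + 7/5).
Evaluating step by step (a_0 = 1):
  n = 1: D(1) = 1(1 + 7/5) = 12/5; numerator = 4(1) = 4; a_1 = (4)/(12/5) = 5/3
  n = 2: D(2) = 2(2 + 7/5) = 34/5; numerator = 4(5/3) - 1(1) = 17/3; a_2 = (17/3)/(34/5) = 5/6
  n = 3: D(3) = 3(3 + 7/5) = 66/5; numerator = 4(5/6) - 1(5/3) = 5/3; a_3 = (5/3)/(66/5) = 25/198
  n = 4: D(4) = 4(4 + 7/5) = 108/5; numerator = 4(25/198) - 1(5/6) = -65/198; a_4 = (-65/198)/(108/5) = -325/21384
  n = 5: D(5) = 5(5 + 7/5) = 32; numerator = 4(-325/21384) - 1(25/198) = -500/2673; a_5 = (-500/2673)/(32) = -125/21384

r = -3/5; a_0 = 1; a_1 = 5/3; a_2 = 5/6; a_3 = 25/198; a_4 = -325/21384; a_5 = -125/21384


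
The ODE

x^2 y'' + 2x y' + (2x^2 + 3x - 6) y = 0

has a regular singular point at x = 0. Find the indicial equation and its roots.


Divide by x^2 to reach normal form y'' + P_1(x) y' + P_2(x) y = 0 with P_1(x) = 2/x and P_2(x) = 2 + 3/x - 6/x^2.
x = 0 is a singular point because the y'-coefficient 2/x has a pole at x = 0 and the y-coefficient 2 + 3/x - 6/x^2 has a pole at x = 0.
It is a regular singular point because x P_1(x) = p(x) = 2 and x^2 P_2(x) = q(x) = 2x^2 + 3x - 6 are polynomials, hence analytic at x = 0.
p(0) = 2,  q(0) = -6.
Indicial equation: r(r-1) + p(0) r + q(0) = 0, i.e. r^2 + (p(0) - 1) r + q(0) = 0, i.e. r^2 + 1 r - 6 = 0.
Discriminant: (1)^2 - 4(-6) = 25, so r = (-1 ± 5)/2.
Solving: r_1 = 2, r_2 = -3.

indicial: r^2 + 1 r - 6 = 0; roots r_1 = 2, r_2 = -3


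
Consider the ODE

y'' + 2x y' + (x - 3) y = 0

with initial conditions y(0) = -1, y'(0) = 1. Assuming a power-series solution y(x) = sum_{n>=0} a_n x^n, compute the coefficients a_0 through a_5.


Ansatz: y(x) = sum_{n>=0} a_n x^n, so y'(x) = sum_{n>=1} n a_n x^(n-1) and y''(x) = sum_{n>=2} n(n-1) a_n x^(n-2).
Substitute into P(x) y'' + Q(x) y' + R(x) y = 0 with P(x) = 1, Q(x) = 2x, R(x) = x - 3, and match powers of x.
Initial conditions: a_0 = -1, a_1 = 1.
Setting the coefficient of each power of x to zero and solving order by order (substituting the coefficients already found):
  x^0: 2 a_2 - 3 a_0 = 0  ->  2 a_2 = 3 a_0 = -3  ->  a_2 = -3/2
  x^1: 6 a_3 - a_1 + a_0 = 0  ->  6 a_3 = a_1 - a_0 = 2  ->  a_3 = 1/3
  x^2: 12 a_4 + a_2 + a_1 = 0  ->  12 a_4 = -a_2 - a_1 = 1/2  ->  a_4 = 1/24
  x^3: 20 a_5 + 3 a_3 + a_2 = 0  ->  20 a_5 = -3 a_3 - a_2 = 1/2  ->  a_5 = 1/40
Truncated series: y(x) = -1 + x - (3/2) x^2 + (1/3) x^3 + (1/24) x^4 + (1/40) x^5 + O(x^6).

a_0 = -1; a_1 = 1; a_2 = -3/2; a_3 = 1/3; a_4 = 1/24; a_5 = 1/40


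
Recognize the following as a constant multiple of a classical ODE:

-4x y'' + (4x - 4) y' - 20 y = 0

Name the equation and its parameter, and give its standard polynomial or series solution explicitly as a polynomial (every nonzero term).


All three coefficients share the factor -4; dividing through by -4 gives  x y'' + (1 - x) y' + 5 y = 0.
This matches the Laguerre equation x y'' + (1 - x) y' + n y = 0 with n = 5; the polynomial solution is L_5(x).
With y = sum_k a_k x^k, matching x^k gives (k+1)k a_{k+1} + (k+1) a_{k+1} - k a_k + n a_k = 0, i.e. (k+1)^2 a_{k+1} = (k - n) a_k = (k - 5) a_k. The right side vanishes at k = 5, so the series terminates at degree 5.
Standard normalization L_n(0) = 1 gives a_0 = 1. Work upward with a_{k+1} = (k - 5) a_k / (k+1)^2:
  a_1 = (0 - 5)(1) / 1^2 = -5/1 = -5
  a_2 = (1 - 5)(-5) / 2^2 = 20/4 = 5
  a_3 = (2 - 5)(5) / 3^2 = -15/9 = -5/3
  a_4 = (3 - 5)(-5/3) / 4^2 = (10/3)/16 = 5/24
  a_5 = (4 - 5)(5/24) / 5^2 = (-5/24)/25 = -1/120
Hence L_5(x) = -x^5/120 + 5 x^4/24 - 5 x^3/3 + 5 x^2 - 5 x + 1.

L_5(x); series = -x^5/120 + 5 x^4/24 - 5 x^3/3 + 5 x^2 - 5 x + 1


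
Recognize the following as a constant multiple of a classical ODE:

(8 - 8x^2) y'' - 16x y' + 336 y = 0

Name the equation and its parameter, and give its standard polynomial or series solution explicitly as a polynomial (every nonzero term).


All three coefficients share the factor 8; dividing through by 8 gives  (1 - x^2) y'' - 2x y' + 42 y = 0.
This matches the Legendre equation (1 - x^2) y'' - 2x y' + n(n+1) y = 0 (note the -2x y' term) with n(n+1) = 42, so n = 6; the polynomial solution is P_6(x).
With y = sum_k a_k x^k, matching x^k gives (k+2)(k+1) a_{k+2} = [k(k+1) - n(n+1)] a_k = (k - 6)(k + 7) a_k. The right side vanishes at k = 6, so the series with the parity of 6 terminates at degree 6.
Standard normalization (P_n(1) = 1): leading coefficient (2n)!/(2^n (n!)^2) = 479001600/(64*518400) = 231/16, so a_6 = 231/16. Work downward with a_k = (k+1)(k+2) a_{k+2} / ((k - 6)(k + 7)):
  a_4 = (5)(6)(231/16) / ((4 - 6)(4 + 7)) = (3465/8)/(-22) = -315/16
  a_2 = (3)(4)(-315/16) / ((2 - 6)(2 + 7)) = (-945/4)/(-36) = 105/16
  a_0 = (1)(2)(105/16) / ((0 - 6)(0 + 7)) = (105/8)/(-42) = -5/16
Hence P_6(x) = 231 x^6/16 - 315 x^4/16 + 105 x^2/16 - 5/16.

P_6(x); series = 231 x^6/16 - 315 x^4/16 + 105 x^2/16 - 5/16


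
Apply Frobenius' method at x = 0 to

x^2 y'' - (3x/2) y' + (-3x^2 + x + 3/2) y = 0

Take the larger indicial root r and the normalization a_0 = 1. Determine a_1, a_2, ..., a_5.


Write in Frobenius form y'' + (p(x)/x) y' + (q(x)/x^2) y = 0:
  p(x) = -3/2,  q(x) = -3x^2 + x + 3/2.
Indicial equation: r(r-1) + (-3/2) r + (3/2) = 0 -> roots r_1 = 3/2, r_2 = 1.
Take r = r_1 = 3/2. Let y(x) = x^r sum_{n>=0} a_n x^n with a_0 = 1.
Substitute y = x^r sum a_n x^n and match x^{r+n}. The recurrence is
  D(n) a_n + 1 a_{n-1} - 3 a_{n-2} = 0,  where D(n) = (r+n)(r+n-1) + (-3/2)(r+n) + (3/2).
  a_n = [-1 a_{n-1} + 3 a_{n-2}] / D(n).
Since the indicial polynomial factors as (r - r_1)(r - r_2), D(n) = (r_1 + n - r_1)(r_1 + n - r_2) = n(n + 1/2).
Evaluating step by step (a_0 = 1):
  n = 1: D(1) = 1(1 + 1/2) = 3/2; numerator = -1(1) = -1; a_1 = (-1)/(3/2) = -2/3
  n = 2: D(2) = 2(2 + 1/2) = 5; numerator = -1(-2/3) + 3(1) = 11/3; a_2 = (11/3)/(5) = 11/15
  n = 3: D(3) = 3(3 + 1/2) = 21/2; numerator = -1(11/15) + 3(-2/3) = -41/15; a_3 = (-41/15)/(21/2) = -82/315
  n = 4: D(4) = 4(4 + 1/2) = 18; numerator = -1(-82/315) + 3(11/15) = 155/63; a_4 = (155/63)/(18) = 155/1134
  n = 5: D(5) = 5(5 + 1/2) = 55/2; numerator = -1(155/1134) + 3(-82/315) = -5203/5670; a_5 = (-5203/5670)/(55/2) = -473/14175

r = 3/2; a_0 = 1; a_1 = -2/3; a_2 = 11/15; a_3 = -82/315; a_4 = 155/1134; a_5 = -473/14175


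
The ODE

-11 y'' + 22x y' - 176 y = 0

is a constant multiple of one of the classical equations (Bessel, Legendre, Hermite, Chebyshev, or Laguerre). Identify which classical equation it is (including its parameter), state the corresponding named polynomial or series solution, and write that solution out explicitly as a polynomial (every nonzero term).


All three coefficients share the factor -11; dividing through by -11 gives  y'' - 2x y' + 16 y = 0.
This matches the Hermite equation y'' - 2x y' + 2n y = 0 with 2n = 16, so n = 8; the polynomial solution is H_8(x).
With y = sum_k a_k x^k, matching x^k gives (k+2)(k+1) a_{k+2} = 2(k - n) a_k = 2(k - 8) a_k. The right side vanishes at k = 8, so the series with the parity of 8 terminates at degree 8.
Standard normalization: leading coefficient of H_n is 2^n, so a_8 = 2^8 = 256. Work downward with a_k = (k+1)(k+2) a_{k+2} / (2(k - n)):
  a_6 = (7)(8)(256) / (2(6 - 8)) = 14336/(-4) = -3584
  a_4 = (5)(6)(-3584) / (2(4 - 8)) = -107520/(-8) = 13440
  a_2 = (3)(4)(13440) / (2(2 - 8)) = 161280/(-12) = -13440
  a_0 = (1)(2)(-13440) / (2(0 - 8)) = -26880/(-16) = 1680
Hence H_8(x) = 256 x^8 - 3584 x^6 + 13440 x^4 - 13440 x^2 + 1680.

H_8(x); series = 256 x^8 - 3584 x^6 + 13440 x^4 - 13440 x^2 + 1680


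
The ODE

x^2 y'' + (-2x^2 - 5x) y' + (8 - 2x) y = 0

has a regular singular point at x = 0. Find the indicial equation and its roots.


Divide by x^2 to reach normal form y'' + P_1(x) y' + P_2(x) y = 0 with P_1(x) = -2 - 5/x and P_2(x) = -2/x + 8/x^2.
x = 0 is a singular point because the y'-coefficient -2 - 5/x has a pole at x = 0 and the y-coefficient -2/x + 8/x^2 has a pole at x = 0.
It is a regular singular point because x P_1(x) = p(x) = -2x - 5 and x^2 P_2(x) = q(x) = 8 - 2x are polynomials, hence analytic at x = 0.
p(0) = -5,  q(0) = 8.
Indicial equation: r(r-1) + p(0) r + q(0) = 0, i.e. r^2 + (p(0) - 1) r + q(0) = 0, i.e. r^2 - 6 r + 8 = 0.
Discriminant: (-6)^2 - 4(8) = 4, so r = (6 ± 2)/2.
Solving: r_1 = 4, r_2 = 2.

indicial: r^2 - 6 r + 8 = 0; roots r_1 = 4, r_2 = 2


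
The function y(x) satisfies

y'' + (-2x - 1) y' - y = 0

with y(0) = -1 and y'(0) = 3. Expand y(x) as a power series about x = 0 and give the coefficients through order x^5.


Ansatz: y(x) = sum_{n>=0} a_n x^n, so y'(x) = sum_{n>=1} n a_n x^(n-1) and y''(x) = sum_{n>=2} n(n-1) a_n x^(n-2).
Substitute into P(x) y'' + Q(x) y' + R(x) y = 0 with P(x) = 1, Q(x) = -2x - 1, R(x) = -1, and match powers of x.
Initial conditions: a_0 = -1, a_1 = 3.
Setting the coefficient of each power of x to zero and solving order by order (substituting the coefficients already found):
  x^0: 2 a_2 - a_1 - a_0 = 0  ->  2 a_2 = a_1 + a_0 = 2  ->  a_2 = 1
  x^1: 6 a_3 - 2 a_2 - 3 a_1 = 0  ->  6 a_3 = 2 a_2 + 3 a_1 = 11  ->  a_3 = 11/6
  x^2: 12 a_4 - 3 a_3 - 5 a_2 = 0  ->  12 a_4 = 3 a_3 + 5 a_2 = 21/2  ->  a_4 = 7/8
  x^3: 20 a_5 - 4 a_4 - 7 a_3 = 0  ->  20 a_5 = 4 a_4 + 7 a_3 = 49/3  ->  a_5 = 49/60
Truncated series: y(x) = -1 + 3 x + x^2 + (11/6) x^3 + (7/8) x^4 + (49/60) x^5 + O(x^6).

a_0 = -1; a_1 = 3; a_2 = 1; a_3 = 11/6; a_4 = 7/8; a_5 = 49/60


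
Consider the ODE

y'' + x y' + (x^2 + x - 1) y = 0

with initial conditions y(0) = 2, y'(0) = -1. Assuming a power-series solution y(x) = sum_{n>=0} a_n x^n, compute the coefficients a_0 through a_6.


Ansatz: y(x) = sum_{n>=0} a_n x^n, so y'(x) = sum_{n>=1} n a_n x^(n-1) and y''(x) = sum_{n>=2} n(n-1) a_n x^(n-2).
Substitute into P(x) y'' + Q(x) y' + R(x) y = 0 with P(x) = 1, Q(x) = x, R(x) = x^2 + x - 1, and match powers of x.
Initial conditions: a_0 = 2, a_1 = -1.
Setting the coefficient of each power of x to zero and solving order by order (substituting the coefficients already found):
  x^0: 2 a_2 - a_0 = 0  ->  2 a_2 = a_0 = 2  ->  a_2 = 1
  x^1: 6 a_3 + a_0 = 0  ->  6 a_3 = -a_0 = -2  ->  a_3 = -1/3
  x^2: 12 a_4 + a_2 + a_1 + a_0 = 0  ->  12 a_4 = -a_2 - a_1 - a_0 = -2  ->  a_4 = -1/6
  x^3: 20 a_5 + 2 a_3 + a_2 + a_1 = 0  ->  20 a_5 = -2 a_3 - a_2 - a_1 = 2/3  ->  a_5 = 1/30
  x^4: 30 a_6 + 3 a_4 + a_3 + a_2 = 0  ->  30 a_6 = -3 a_4 - a_3 - a_2 = -1/6  ->  a_6 = -1/180
Truncated series: y(x) = 2 - x + x^2 - (1/3) x^3 - (1/6) x^4 + (1/30) x^5 - (1/180) x^6 + O(x^7).

a_0 = 2; a_1 = -1; a_2 = 1; a_3 = -1/3; a_4 = -1/6; a_5 = 1/30; a_6 = -1/180


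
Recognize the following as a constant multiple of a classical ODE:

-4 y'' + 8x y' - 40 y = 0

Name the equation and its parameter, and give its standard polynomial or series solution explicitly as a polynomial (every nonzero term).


All three coefficients share the factor -4; dividing through by -4 gives  y'' - 2x y' + 10 y = 0.
This matches the Hermite equation y'' - 2x y' + 2n y = 0 with 2n = 10, so n = 5; the polynomial solution is H_5(x).
With y = sum_k a_k x^k, matching x^k gives (k+2)(k+1) a_{k+2} = 2(k - n) a_k = 2(k - 5) a_k. The right side vanishes at k = 5, so the series with the parity of 5 terminates at degree 5.
Standard normalization: leading coefficient of H_n is 2^n, so a_5 = 2^5 = 32. Work downward with a_k = (k+1)(k+2) a_{k+2} / (2(k - n)):
  a_3 = (4)(5)(32) / (2(3 - 5)) = 640/(-4) = -160
  a_1 = (2)(3)(-160) / (2(1 - 5)) = -960/(-8) = 120
Hence H_5(x) = 32 x^5 - 160 x^3 + 120 x.

H_5(x); series = 32 x^5 - 160 x^3 + 120 x


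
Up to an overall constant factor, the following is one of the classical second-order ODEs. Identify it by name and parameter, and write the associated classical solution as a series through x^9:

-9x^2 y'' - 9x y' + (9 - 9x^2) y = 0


All three coefficients share the factor -9; dividing through by -9 gives  x^2 y'' + x y' + (x^2 - 1) y = 0.
This matches the Bessel equation x^2 y'' + x y' + (x^2 - nu^2) y = 0 with nu^2 = 1, so nu = 1; the solution bounded at x = 0 is J_1(x).
Frobenius at x = 0: indicial roots ±nu; for r = nu the recurrence k(k + 2nu) c_k = -c_{k-2} gives the standard series J_nu(x) = sum_{k>=0} (-1)^k / (k! (k+nu)!) (x/2)^(2k+nu). Evaluate the first 5 terms:
  k = 0: (-1)^0 / (0! * 1! * 2^1) x^1 = 1/(1*1*2) x^1 = (1/2) x^1
  k = 1: (-1)^1 / (1! * 2! * 2^3) x^3 = -1/(1*2*8) x^3 = (-1/16) x^3
  k = 2: (-1)^2 / (2! * 3! * 2^5) x^5 = 1/(2*6*32) x^5 = (1/384) x^5
  k = 3: (-1)^3 / (3! * 4! * 2^7) x^7 = -1/(6*24*128) x^7 = (-1/18432) x^7
  k = 4: (-1)^4 / (4! * 5! * 2^9) x^9 = 1/(24*120*512) x^9 = (1/1474560) x^9
Hence J_1(x) = x^9/1474560 - x^7/18432 + x^5/384 - x^3/16 + x/2 + ....

J_1(x); series = x^9/1474560 - x^7/18432 + x^5/384 - x^3/16 + x/2


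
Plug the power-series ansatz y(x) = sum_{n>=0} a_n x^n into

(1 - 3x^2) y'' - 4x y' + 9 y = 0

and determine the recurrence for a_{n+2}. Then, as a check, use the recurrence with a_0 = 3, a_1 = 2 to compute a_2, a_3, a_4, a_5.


Substitute y = sum_n a_n x^n.
(1 - 3 x^2) y'' contributes (n+2)(n+1) a_{n+2} - 3 n(n-1) a_n at x^n.
-4 x y'(x) contributes -4 n a_n at x^n.
9 y(x) contributes 9 a_n at x^n.
Matching x^n: (n+2)(n+1) a_{n+2} + (-3 n(n-1) - 4 n + 9) a_n = 0.
Thus a_{n+2} = (3 n(n-1) + 4 n - 9) / ((n+1)(n+2)) * a_n.

Check with a_0 = 3, a_1 = 2 (apply the recurrence for n = 0, 1, 2, 3): a_0 = 3, a_1 = 2, a_2 = -27/2, a_3 = -5/3, a_4 = -45/8, a_5 = -7/4.

a_(n+2) = (3 n(n-1) + 4 n - 9) / ((n+1)(n+2)) * a_n; check: a_0 = 3, a_1 = 2, a_2 = -27/2, a_3 = -5/3, a_4 = -45/8, a_5 = -7/4


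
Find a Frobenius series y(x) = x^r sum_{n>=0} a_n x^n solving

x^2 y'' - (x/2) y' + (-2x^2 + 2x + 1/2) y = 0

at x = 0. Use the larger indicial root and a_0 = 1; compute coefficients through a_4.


Write in Frobenius form y'' + (p(x)/x) y' + (q(x)/x^2) y = 0:
  p(x) = -1/2,  q(x) = -2x^2 + 2x + 1/2.
Indicial equation: r(r-1) + (-1/2) r + (1/2) = 0 -> roots r_1 = 1, r_2 = 1/2.
Take r = r_1 = 1. Let y(x) = x^r sum_{n>=0} a_n x^n with a_0 = 1.
Substitute y = x^r sum a_n x^n and match x^{r+n}. The recurrence is
  D(n) a_n + 2 a_{n-1} - 2 a_{n-2} = 0,  where D(n) = (r+n)(r+n-1) + (-1/2)(r+n) + (1/2).
  a_n = [-2 a_{n-1} + 2 a_{n-2}] / D(n).
Since the indicial polynomial factors as (r - r_1)(r - r_2), D(n) = (r_1 + n - r_1)(r_1 + n - r_2) = n(n + 1/2).
Evaluating step by step (a_0 = 1):
  n = 1: D(1) = 1(1 + 1/2) = 3/2; numerator = -2(1) = -2; a_1 = (-2)/(3/2) = -4/3
  n = 2: D(2) = 2(2 + 1/2) = 5; numerator = -2(-4/3) + 2(1) = 14/3; a_2 = (14/3)/(5) = 14/15
  n = 3: D(3) = 3(3 + 1/2) = 21/2; numerator = -2(14/15) + 2(-4/3) = -68/15; a_3 = (-68/15)/(21/2) = -136/315
  n = 4: D(4) = 4(4 + 1/2) = 18; numerator = -2(-136/315) + 2(14/15) = 172/63; a_4 = (172/63)/(18) = 86/567

r = 1; a_0 = 1; a_1 = -4/3; a_2 = 14/15; a_3 = -136/315; a_4 = 86/567


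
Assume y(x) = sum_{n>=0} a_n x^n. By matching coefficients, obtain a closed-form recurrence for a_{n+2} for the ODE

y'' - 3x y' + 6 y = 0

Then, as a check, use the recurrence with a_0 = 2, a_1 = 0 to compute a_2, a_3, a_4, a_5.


Substitute y = sum_n a_n x^n.
y''(x) has coefficient (n+2)(n+1) a_{n+2} at x^n;
-3 x y'(x) has coefficient -3 n a_n at x^n (shift);
6 y(x) has coefficient 6 a_n at x^n.
Matching x^n: (n+2)(n+1) a_{n+2} + (-3n + 6) a_n = 0.
Thus a_{n+2} = (3n - 6) / ((n+1)(n+2)) * a_n.

Check with a_0 = 2, a_1 = 0 (apply the recurrence for n = 0, 1, 2, 3): a_0 = 2, a_1 = 0, a_2 = -6, a_3 = 0, a_4 = 0, a_5 = 0.

a_(n+2) = (3n - 6) / ((n+1)(n+2)) * a_n; check: a_0 = 2, a_1 = 0, a_2 = -6, a_3 = 0, a_4 = 0, a_5 = 0


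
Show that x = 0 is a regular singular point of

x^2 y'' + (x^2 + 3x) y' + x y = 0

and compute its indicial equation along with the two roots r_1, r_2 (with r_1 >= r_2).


Divide by x^2 to reach normal form y'' + P_1(x) y' + P_2(x) y = 0 with P_1(x) = 1 + 3/x and P_2(x) = 1/x.
x = 0 is a singular point because the y'-coefficient 1 + 3/x has a pole at x = 0 and the y-coefficient 1/x has a pole at x = 0.
It is a regular singular point because x P_1(x) = p(x) = x + 3 and x^2 P_2(x) = q(x) = x are polynomials, hence analytic at x = 0.
p(0) = 3,  q(0) = 0.
Indicial equation: r(r-1) + p(0) r + q(0) = 0, i.e. r^2 + (p(0) - 1) r + q(0) = 0, i.e. r^2 + 2 r = 0.
Discriminant: (2)^2 - 4(0) = 4, so r = (-2 ± 2)/2.
Solving: r_1 = 0, r_2 = -2.

indicial: r^2 + 2 r = 0; roots r_1 = 0, r_2 = -2


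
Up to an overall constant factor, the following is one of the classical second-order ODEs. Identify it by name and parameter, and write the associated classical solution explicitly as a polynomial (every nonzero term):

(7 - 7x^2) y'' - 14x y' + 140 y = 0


All three coefficients share the factor 7; dividing through by 7 gives  (1 - x^2) y'' - 2x y' + 20 y = 0.
This matches the Legendre equation (1 - x^2) y'' - 2x y' + n(n+1) y = 0 (note the -2x y' term) with n(n+1) = 20, so n = 4; the polynomial solution is P_4(x).
With y = sum_k a_k x^k, matching x^k gives (k+2)(k+1) a_{k+2} = [k(k+1) - n(n+1)] a_k = (k - 4)(k + 5) a_k. The right side vanishes at k = 4, so the series with the parity of 4 terminates at degree 4.
Standard normalization (P_n(1) = 1): leading coefficient (2n)!/(2^n (n!)^2) = 40320/(16*576) = 35/8, so a_4 = 35/8. Work downward with a_k = (k+1)(k+2) a_{k+2} / ((k - 4)(k + 5)):
  a_2 = (3)(4)(35/8) / ((2 - 4)(2 + 5)) = (105/2)/(-14) = -15/4
  a_0 = (1)(2)(-15/4) / ((0 - 4)(0 + 5)) = (-15/2)/(-20) = 3/8
Hence P_4(x) = 35 x^4/8 - 15 x^2/4 + 3/8.

P_4(x); series = 35 x^4/8 - 15 x^2/4 + 3/8


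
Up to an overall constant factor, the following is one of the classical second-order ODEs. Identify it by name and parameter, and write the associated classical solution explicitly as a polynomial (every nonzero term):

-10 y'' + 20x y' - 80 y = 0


All three coefficients share the factor -10; dividing through by -10 gives  y'' - 2x y' + 8 y = 0.
This matches the Hermite equation y'' - 2x y' + 2n y = 0 with 2n = 8, so n = 4; the polynomial solution is H_4(x).
With y = sum_k a_k x^k, matching x^k gives (k+2)(k+1) a_{k+2} = 2(k - n) a_k = 2(k - 4) a_k. The right side vanishes at k = 4, so the series with the parity of 4 terminates at degree 4.
Standard normalization: leading coefficient of H_n is 2^n, so a_4 = 2^4 = 16. Work downward with a_k = (k+1)(k+2) a_{k+2} / (2(k - n)):
  a_2 = (3)(4)(16) / (2(2 - 4)) = 192/(-4) = -48
  a_0 = (1)(2)(-48) / (2(0 - 4)) = -96/(-8) = 12
Hence H_4(x) = 16 x^4 - 48 x^2 + 12.

H_4(x); series = 16 x^4 - 48 x^2 + 12


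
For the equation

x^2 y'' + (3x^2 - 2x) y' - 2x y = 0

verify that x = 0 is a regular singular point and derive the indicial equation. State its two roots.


Divide by x^2 to reach normal form y'' + P_1(x) y' + P_2(x) y = 0 with P_1(x) = 3 - 2/x and P_2(x) = -2/x.
x = 0 is a singular point because the y'-coefficient 3 - 2/x has a pole at x = 0 and the y-coefficient -2/x has a pole at x = 0.
It is a regular singular point because x P_1(x) = p(x) = 3x - 2 and x^2 P_2(x) = q(x) = -2x are polynomials, hence analytic at x = 0.
p(0) = -2,  q(0) = 0.
Indicial equation: r(r-1) + p(0) r + q(0) = 0, i.e. r^2 + (p(0) - 1) r + q(0) = 0, i.e. r^2 - 3 r = 0.
Discriminant: (-3)^2 - 4(0) = 9, so r = (3 ± 3)/2.
Solving: r_1 = 3, r_2 = 0.

indicial: r^2 - 3 r = 0; roots r_1 = 3, r_2 = 0


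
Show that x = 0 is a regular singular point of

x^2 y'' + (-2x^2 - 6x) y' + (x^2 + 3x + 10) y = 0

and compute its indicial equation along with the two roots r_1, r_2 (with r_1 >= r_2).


Divide by x^2 to reach normal form y'' + P_1(x) y' + P_2(x) y = 0 with P_1(x) = -2 - 6/x and P_2(x) = 1 + 3/x + 10/x^2.
x = 0 is a singular point because the y'-coefficient -2 - 6/x has a pole at x = 0 and the y-coefficient 1 + 3/x + 10/x^2 has a pole at x = 0.
It is a regular singular point because x P_1(x) = p(x) = -2x - 6 and x^2 P_2(x) = q(x) = x^2 + 3x + 10 are polynomials, hence analytic at x = 0.
p(0) = -6,  q(0) = 10.
Indicial equation: r(r-1) + p(0) r + q(0) = 0, i.e. r^2 + (p(0) - 1) r + q(0) = 0, i.e. r^2 - 7 r + 10 = 0.
Discriminant: (-7)^2 - 4(10) = 9, so r = (7 ± 3)/2.
Solving: r_1 = 5, r_2 = 2.

indicial: r^2 - 7 r + 10 = 0; roots r_1 = 5, r_2 = 2
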